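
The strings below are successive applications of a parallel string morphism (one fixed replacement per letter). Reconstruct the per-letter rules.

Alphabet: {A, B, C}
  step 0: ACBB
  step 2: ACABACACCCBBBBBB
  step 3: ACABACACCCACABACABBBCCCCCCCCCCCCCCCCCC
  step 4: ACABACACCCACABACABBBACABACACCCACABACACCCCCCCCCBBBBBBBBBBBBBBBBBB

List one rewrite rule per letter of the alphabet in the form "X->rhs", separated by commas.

A->ACA, B->CCC, C->B

  step 3 ⇒ step 4: ACABACACCCACABACABBBCCCCCCCCCCCCCCCCCC ⇒ ACA·B·ACA·CCC·ACA·B·ACA·B·B·B·ACA·B·ACA·CCC·ACA·B·ACA·CCC·CCC·CCC·B·B·B·B·B·B·B·B·B·B·B·B·B·B·B·B·B·B
    A ↦ ACA
    B ↦ CCC
    C ↦ B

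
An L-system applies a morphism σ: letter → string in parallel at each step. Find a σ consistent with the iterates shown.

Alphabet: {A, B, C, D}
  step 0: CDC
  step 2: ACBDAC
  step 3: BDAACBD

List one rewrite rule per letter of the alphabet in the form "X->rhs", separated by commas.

  step 2 ⇒ step 3: ACBDAC ⇒ B·D·A·AC·B·D
    A ↦ B
    B ↦ A
    C ↦ D
    D ↦ AC

A->B, B->A, C->D, D->AC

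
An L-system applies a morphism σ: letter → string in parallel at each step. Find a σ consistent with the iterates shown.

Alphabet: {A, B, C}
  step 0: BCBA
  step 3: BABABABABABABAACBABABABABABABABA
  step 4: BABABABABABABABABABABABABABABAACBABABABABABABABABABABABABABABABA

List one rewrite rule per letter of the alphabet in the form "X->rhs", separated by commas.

A->BA, B->BA, C->AC

  step 3 ⇒ step 4: BABABABABABABAACBABABABABABABABA ⇒ BA·BA·BA·BA·BA·BA·BA·BA·BA·BA·BA·BA·BA·BA·BA·AC·BA·BA·BA·BA·BA·BA·BA·BA·BA·BA·BA·BA·BA·BA·BA·BA
    A ↦ BA
    B ↦ BA
    C ↦ AC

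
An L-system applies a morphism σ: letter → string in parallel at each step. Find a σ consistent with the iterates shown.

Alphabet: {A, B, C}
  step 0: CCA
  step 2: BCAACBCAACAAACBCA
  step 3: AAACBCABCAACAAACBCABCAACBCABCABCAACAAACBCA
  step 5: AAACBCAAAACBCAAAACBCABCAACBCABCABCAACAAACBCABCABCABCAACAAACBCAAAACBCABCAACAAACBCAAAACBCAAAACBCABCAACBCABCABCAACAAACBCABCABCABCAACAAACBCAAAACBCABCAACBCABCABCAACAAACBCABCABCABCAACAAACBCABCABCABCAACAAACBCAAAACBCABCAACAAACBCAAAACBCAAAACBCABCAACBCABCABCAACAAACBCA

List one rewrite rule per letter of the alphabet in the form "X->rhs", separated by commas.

  step 2 ⇒ step 3: BCAACBCAACAAACBCA ⇒ AA·AC·BCA·BCA·AC·AA·AC·BCA·BCA·AC·BCA·BCA·BCA·AC·AA·AC·BCA
    A ↦ BCA
    B ↦ AA
    C ↦ AC

A->BCA, B->AA, C->AC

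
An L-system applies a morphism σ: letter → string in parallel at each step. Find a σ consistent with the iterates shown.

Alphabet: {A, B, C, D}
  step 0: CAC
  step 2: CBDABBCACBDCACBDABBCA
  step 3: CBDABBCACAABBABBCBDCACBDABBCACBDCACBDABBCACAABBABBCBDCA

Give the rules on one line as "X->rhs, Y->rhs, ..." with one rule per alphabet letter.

  step 2 ⇒ step 3: CBDABBCACBDCACBDABBCA ⇒ CBD·ABB·CA·CA·ABB·ABB·CBD·CA·CBD·ABB·CA·CBD·CA·CBD·ABB·CA·CA·ABB·ABB·CBD·CA
    A ↦ CA
    B ↦ ABB
    C ↦ CBD
    D ↦ CA

A->CA, B->ABB, C->CBD, D->CA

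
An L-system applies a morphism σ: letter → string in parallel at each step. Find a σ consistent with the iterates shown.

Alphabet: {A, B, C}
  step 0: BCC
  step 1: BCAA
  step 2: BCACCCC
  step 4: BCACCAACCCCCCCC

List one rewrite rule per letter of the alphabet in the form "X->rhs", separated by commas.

A->CC, B->BC, C->A

  step 1 ⇒ step 2: BCAA ⇒ BC·A·CC·CC
    A ↦ CC
    B ↦ BC
    C ↦ A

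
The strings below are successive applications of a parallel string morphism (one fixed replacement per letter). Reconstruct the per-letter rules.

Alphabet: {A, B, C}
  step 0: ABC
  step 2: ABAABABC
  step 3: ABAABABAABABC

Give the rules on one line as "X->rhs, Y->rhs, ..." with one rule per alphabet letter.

  step 2 ⇒ step 3: ABAABABC ⇒ AB·A·AB·AB·A·AB·A·BC
    A ↦ AB
    B ↦ A
    C ↦ BC

A->AB, B->A, C->BC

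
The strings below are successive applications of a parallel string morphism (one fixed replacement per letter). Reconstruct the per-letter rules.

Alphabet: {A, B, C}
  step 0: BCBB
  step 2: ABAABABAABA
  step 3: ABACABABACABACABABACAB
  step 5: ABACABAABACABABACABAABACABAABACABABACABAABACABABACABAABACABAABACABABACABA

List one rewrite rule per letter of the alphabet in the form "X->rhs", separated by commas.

  step 2 ⇒ step 3: ABAABABAABA ⇒ AB·AC·AB·AB·AC·AB·AC·AB·AB·AC·AB
    A ↦ AB
    B ↦ AC
    C ↦ A  (constrained at step 0)

A->AB, B->AC, C->A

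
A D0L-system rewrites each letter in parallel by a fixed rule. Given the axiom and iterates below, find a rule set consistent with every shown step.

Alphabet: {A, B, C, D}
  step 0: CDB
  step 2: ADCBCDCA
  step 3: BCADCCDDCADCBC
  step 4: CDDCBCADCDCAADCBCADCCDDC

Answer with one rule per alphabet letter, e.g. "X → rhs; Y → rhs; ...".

A->BC, B->CD, C->DC, D->A

  step 3 ⇒ step 4: BCADCCDDCADCBC ⇒ CD·DC·BC·A·DC·DC·A·A·DC·BC·A·DC·CD·DC
    A ↦ BC
    B ↦ CD
    C ↦ DC
    D ↦ A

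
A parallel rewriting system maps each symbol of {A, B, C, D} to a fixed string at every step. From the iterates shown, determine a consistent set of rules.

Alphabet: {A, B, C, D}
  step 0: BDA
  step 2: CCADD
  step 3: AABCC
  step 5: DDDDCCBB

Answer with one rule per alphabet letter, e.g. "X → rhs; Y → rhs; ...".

A->B, B->DD, C->A, D->C

  step 2 ⇒ step 3: CCADD ⇒ A·A·B·C·C
    A ↦ B
    C ↦ A
    D ↦ C
    B ↦ DD  (constrained at step 0)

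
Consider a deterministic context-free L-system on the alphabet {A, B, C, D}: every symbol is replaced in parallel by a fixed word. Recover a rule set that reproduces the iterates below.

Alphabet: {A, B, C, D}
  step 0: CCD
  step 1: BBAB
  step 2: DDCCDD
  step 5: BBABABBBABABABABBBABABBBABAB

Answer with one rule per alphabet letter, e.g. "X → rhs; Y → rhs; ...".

  step 1 ⇒ step 2: BBAB ⇒ D·D·CCD·D
    A ↦ CCD
    B ↦ D
  step 0 ⇒ step 1: CCD ⇒ B·B·AB
    C ↦ B
  step 0 ⇒ step 1: CCD ⇒ B·B·AB
    D ↦ AB

A->CCD, B->D, C->B, D->AB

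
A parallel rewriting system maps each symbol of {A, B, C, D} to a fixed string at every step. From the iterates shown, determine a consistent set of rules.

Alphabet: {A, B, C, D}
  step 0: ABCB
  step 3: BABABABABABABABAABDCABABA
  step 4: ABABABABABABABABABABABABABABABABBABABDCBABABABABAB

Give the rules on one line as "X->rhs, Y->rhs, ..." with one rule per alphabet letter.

A->BAB, B->A, C->DC, D->B

  step 3 ⇒ step 4: BABABABABABABABAABDCABABA ⇒ A·BAB·A·BAB·A·BAB·A·BAB·A·BAB·A·BAB·A·BAB·A·BAB·BAB·A·B·DC·BAB·A·BAB·A·BAB
    A ↦ BAB
    B ↦ A
    C ↦ DC
    D ↦ B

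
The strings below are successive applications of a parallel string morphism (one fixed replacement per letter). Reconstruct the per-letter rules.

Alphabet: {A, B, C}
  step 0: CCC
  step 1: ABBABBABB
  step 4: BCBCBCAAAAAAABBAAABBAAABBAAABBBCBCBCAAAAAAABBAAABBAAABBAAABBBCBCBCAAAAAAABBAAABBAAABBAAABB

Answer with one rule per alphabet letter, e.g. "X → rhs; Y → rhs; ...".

  step 0 ⇒ step 1: CCC ⇒ ABB·ABB·ABB
    C ↦ ABB
    A ↦ BC  (constrained at step 1)
    B ↦ AA  (constrained at step 1)

A->BC, B->AA, C->ABB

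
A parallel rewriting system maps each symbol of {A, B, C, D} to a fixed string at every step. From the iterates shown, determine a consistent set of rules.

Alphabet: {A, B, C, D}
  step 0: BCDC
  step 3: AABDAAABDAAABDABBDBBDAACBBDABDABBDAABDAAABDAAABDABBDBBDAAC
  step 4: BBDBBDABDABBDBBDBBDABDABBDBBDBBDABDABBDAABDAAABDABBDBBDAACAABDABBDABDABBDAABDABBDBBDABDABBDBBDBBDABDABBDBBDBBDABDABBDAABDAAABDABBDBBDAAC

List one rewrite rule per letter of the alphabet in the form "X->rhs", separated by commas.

A->BBD, B->A, C->AAC, D->BDA

  step 3 ⇒ step 4: AABDAAABDAAABDABBDBBDAACBBDABDABBDAABDAAABDAAABDABBDBBDAAC ⇒ BBD·BBD·A·BDA·BBD·BBD·BBD·A·BDA·BBD·BBD·BBD·A·BDA·BBD·A·A·BDA·A·A·BDA·BBD·BBD·AAC·A·A·BDA·BBD·A·BDA·BBD·A·A·BDA·BBD·BBD·A·BDA·BBD·BBD·BBD·A·BDA·BBD·BBD·BBD·A·BDA·BBD·A·A·BDA·A·A·BDA·BBD·BBD·AAC
    A ↦ BBD
    B ↦ A
    C ↦ AAC
    D ↦ BDA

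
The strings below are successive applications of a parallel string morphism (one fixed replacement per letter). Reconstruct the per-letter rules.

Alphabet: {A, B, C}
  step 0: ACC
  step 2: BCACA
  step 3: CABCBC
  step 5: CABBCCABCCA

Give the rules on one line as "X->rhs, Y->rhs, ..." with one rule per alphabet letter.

A->C, B->CA, C->B

  step 2 ⇒ step 3: BCACA ⇒ CA·B·C·B·C
    A ↦ C
    B ↦ CA
    C ↦ B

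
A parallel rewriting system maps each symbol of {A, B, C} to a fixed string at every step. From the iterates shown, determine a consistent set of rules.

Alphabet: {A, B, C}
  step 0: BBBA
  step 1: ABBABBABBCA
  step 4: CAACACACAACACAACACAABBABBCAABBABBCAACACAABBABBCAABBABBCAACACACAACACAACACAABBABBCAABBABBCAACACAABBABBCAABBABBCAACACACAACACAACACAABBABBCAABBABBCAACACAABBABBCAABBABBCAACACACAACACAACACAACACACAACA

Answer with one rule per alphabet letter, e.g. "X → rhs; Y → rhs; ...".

A->CA, B->ABB, C->CAA

  step 0 ⇒ step 1: BBBA ⇒ ABB·ABB·ABB·CA
    A ↦ CA
    B ↦ ABB
    C ↦ CAA  (constrained at step 1)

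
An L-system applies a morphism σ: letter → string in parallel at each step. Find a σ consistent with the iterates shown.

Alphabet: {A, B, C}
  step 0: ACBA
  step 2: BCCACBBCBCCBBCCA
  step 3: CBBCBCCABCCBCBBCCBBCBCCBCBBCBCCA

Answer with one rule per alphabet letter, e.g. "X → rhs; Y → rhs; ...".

A->CA, B->CB, C->BC

  step 2 ⇒ step 3: BCCACBBCBCCBBCCA ⇒ CB·BC·BC·CA·BC·CB·CB·BC·CB·BC·BC·CB·CB·BC·BC·CA
    A ↦ CA
    B ↦ CB
    C ↦ BC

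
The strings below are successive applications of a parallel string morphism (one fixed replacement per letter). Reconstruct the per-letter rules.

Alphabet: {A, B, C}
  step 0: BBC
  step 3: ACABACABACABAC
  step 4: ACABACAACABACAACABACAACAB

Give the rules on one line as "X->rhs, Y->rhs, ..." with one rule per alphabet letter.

A->AC, B->A, C->AB

  step 3 ⇒ step 4: ACABACABACABAC ⇒ AC·AB·AC·A·AC·AB·AC·A·AC·AB·AC·A·AC·AB
    A ↦ AC
    B ↦ A
    C ↦ AB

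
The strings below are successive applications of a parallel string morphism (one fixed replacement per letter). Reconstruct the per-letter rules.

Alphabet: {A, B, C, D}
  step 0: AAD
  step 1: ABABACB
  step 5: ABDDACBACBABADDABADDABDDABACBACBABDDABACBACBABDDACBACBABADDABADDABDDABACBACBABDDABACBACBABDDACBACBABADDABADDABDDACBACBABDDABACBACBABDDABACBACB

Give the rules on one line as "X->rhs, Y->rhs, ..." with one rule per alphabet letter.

A->AB, B->DD, C->A, D->ACB

  step 0 ⇒ step 1: AAD ⇒ AB·AB·ACB
    A ↦ AB
    D ↦ ACB
    B ↦ DD  (constrained at step 1)
    C ↦ A  (constrained at step 1)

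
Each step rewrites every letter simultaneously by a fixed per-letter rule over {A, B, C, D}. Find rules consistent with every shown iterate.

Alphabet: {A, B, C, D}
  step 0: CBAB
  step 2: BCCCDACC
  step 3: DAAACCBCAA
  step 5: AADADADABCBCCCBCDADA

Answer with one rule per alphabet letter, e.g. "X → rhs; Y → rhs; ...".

  step 2 ⇒ step 3: BCCCDACC ⇒ D·A·A·A·CC·BC·A·A
    A ↦ BC
    B ↦ D
    C ↦ A
    D ↦ CC

A->BC, B->D, C->A, D->CC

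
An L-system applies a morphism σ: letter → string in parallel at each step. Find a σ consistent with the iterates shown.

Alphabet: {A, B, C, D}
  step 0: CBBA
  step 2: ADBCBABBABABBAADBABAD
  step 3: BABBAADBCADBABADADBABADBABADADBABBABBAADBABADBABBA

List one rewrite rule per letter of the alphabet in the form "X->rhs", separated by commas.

A->BAB, B->AD, C->BC, D->BA

  step 2 ⇒ step 3: ADBCBABBABABBAADBABAD ⇒ BAB·BA·AD·BC·AD·BAB·AD·AD·BAB·AD·BAB·AD·AD·BAB·BAB·BA·AD·BAB·AD·BAB·BA
    A ↦ BAB
    B ↦ AD
    C ↦ BC
    D ↦ BA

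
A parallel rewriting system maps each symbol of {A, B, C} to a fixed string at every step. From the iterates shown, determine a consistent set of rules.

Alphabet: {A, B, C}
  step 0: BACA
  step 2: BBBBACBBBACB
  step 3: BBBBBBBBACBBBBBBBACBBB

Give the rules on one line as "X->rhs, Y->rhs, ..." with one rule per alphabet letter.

  step 2 ⇒ step 3: BBBBACBBBACB ⇒ BB·BB·BB·BB·AC·B·BB·BB·BB·AC·B·BB
    A ↦ AC
    B ↦ BB
    C ↦ B

A->AC, B->BB, C->B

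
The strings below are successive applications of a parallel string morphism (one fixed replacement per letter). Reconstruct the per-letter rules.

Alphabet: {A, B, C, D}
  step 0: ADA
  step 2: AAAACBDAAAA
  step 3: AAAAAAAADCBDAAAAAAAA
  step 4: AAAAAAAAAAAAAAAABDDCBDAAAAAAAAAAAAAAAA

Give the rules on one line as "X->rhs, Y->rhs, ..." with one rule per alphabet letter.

A->AA, B->C, C->D, D->BD

  step 3 ⇒ step 4: AAAAAAAADCBDAAAAAAAA ⇒ AA·AA·AA·AA·AA·AA·AA·AA·BD·D·C·BD·AA·AA·AA·AA·AA·AA·AA·AA
    A ↦ AA
    B ↦ C
    C ↦ D
    D ↦ BD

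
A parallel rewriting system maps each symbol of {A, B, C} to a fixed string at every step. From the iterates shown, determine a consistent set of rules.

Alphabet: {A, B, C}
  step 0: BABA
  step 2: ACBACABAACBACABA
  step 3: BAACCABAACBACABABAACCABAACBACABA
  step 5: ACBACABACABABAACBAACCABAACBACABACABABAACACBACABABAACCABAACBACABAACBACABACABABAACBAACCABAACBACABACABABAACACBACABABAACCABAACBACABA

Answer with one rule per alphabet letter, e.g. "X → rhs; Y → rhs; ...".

  step 2 ⇒ step 3: ACBACABAACBACABA ⇒ BA·AC·CA·BA·AC·BA·CA·BA·BA·AC·CA·BA·AC·BA·CA·BA
    A ↦ BA
    B ↦ CA
    C ↦ AC

A->BA, B->CA, C->AC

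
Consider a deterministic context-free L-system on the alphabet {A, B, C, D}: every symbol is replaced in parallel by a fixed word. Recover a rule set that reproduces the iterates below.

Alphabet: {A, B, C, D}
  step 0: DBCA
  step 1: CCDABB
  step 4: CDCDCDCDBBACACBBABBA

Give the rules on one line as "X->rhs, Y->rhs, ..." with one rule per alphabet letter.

  step 0 ⇒ step 1: DBCA ⇒ C·CD·A·BB
    A ↦ BB
    B ↦ CD
    C ↦ A
    D ↦ C

A->BB, B->CD, C->A, D->C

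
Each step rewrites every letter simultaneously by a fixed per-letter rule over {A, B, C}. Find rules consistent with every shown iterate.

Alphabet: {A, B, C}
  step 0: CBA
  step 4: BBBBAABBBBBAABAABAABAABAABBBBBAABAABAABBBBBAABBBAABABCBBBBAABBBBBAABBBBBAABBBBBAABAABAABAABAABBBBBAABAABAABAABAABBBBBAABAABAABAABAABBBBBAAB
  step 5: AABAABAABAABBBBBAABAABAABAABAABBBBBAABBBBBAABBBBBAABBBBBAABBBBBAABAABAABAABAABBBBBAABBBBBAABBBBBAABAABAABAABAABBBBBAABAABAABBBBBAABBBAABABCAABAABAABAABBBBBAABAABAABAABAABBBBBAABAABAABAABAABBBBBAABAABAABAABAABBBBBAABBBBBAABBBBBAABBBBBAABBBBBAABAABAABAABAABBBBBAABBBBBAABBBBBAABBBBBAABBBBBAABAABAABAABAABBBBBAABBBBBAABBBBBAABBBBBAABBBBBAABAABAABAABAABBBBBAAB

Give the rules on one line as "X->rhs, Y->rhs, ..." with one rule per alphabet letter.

A->BB, B->AAB, C->ABC

  step 4 ⇒ step 5: BBBBAABBBBBAABAABAABAABAABBBBBAABAABAABBBBBAABBBAABABCBBBBAABBBBBAABBBBBAABBBBBAABAABAABAABAABBBBBAABAABAABAABAABBBBBAABAABAABAABAABBBBBAAB ⇒ AAB·AAB·AAB·AAB·BB·BB·AAB·AAB·AAB·AAB·AAB·BB·BB·AAB·BB·BB·AAB·BB·BB·AAB·BB·BB·AAB·BB·BB·AAB·AAB·AAB·AAB·AAB·BB·BB·AAB·BB·BB·AAB·BB·BB·AAB·AAB·AAB·AAB·AAB·BB·BB·AAB·AAB·AAB·BB·BB·AAB·BB·AAB·ABC·AAB·AAB·AAB·AAB·BB·BB·AAB·AAB·AAB·AAB·AAB·BB·BB·AAB·AAB·AAB·AAB·AAB·BB·BB·AAB·AAB·AAB·AAB·AAB·BB·BB·AAB·BB·BB·AAB·BB·BB·AAB·BB·BB·AAB·BB·BB·AAB·AAB·AAB·AAB·AAB·BB·BB·AAB·BB·BB·AAB·BB·BB·AAB·BB·BB·AAB·BB·BB·AAB·AAB·AAB·AAB·AAB·BB·BB·AAB·BB·BB·AAB·BB·BB·AAB·BB·BB·AAB·BB·BB·AAB·AAB·AAB·AAB·AAB·BB·BB·AAB
    A ↦ BB
    B ↦ AAB
    C ↦ ABC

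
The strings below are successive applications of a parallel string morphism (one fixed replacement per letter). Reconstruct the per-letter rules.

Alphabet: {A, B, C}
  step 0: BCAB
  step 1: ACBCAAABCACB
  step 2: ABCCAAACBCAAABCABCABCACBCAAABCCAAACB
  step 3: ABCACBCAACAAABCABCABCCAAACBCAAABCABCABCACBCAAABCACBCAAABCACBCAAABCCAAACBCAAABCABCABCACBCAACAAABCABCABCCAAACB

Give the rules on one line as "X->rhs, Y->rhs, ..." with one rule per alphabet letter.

  step 2 ⇒ step 3: ABCCAAACBCAAABCABCABCACBCAAABCCAAACB ⇒ ABC·ACB·CAA·CAA·ABC·ABC·ABC·CAA·ACB·CAA·ABC·ABC·ABC·ACB·CAA·ABC·ACB·CAA·ABC·ACB·CAA·ABC·CAA·ACB·CAA·ABC·ABC·ABC·ACB·CAA·CAA·ABC·ABC·ABC·CAA·ACB
    A ↦ ABC
    B ↦ ACB
    C ↦ CAA

A->ABC, B->ACB, C->CAA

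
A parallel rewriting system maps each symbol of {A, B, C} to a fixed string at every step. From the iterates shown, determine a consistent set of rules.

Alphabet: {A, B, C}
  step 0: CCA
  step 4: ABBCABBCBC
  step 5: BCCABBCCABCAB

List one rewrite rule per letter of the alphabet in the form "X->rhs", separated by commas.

  step 4 ⇒ step 5: ABBCABBCBC ⇒ B·C·C·AB·B·C·C·AB·C·AB
    A ↦ B
    B ↦ C
    C ↦ AB

A->B, B->C, C->AB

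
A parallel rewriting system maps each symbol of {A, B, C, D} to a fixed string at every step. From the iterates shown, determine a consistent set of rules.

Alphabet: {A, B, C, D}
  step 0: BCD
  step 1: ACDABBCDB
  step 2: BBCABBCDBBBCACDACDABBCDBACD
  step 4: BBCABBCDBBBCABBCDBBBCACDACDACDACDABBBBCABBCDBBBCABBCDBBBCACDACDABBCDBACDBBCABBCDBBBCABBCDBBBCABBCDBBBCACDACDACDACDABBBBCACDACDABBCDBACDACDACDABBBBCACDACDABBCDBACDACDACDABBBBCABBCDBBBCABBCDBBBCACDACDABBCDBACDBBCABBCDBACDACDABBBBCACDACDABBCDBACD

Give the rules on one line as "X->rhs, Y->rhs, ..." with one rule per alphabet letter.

A->BBC, B->ACD, C->ABB, D->CDB

  step 1 ⇒ step 2: ACDABBCDB ⇒ BBC·ABB·CDB·BBC·ACD·ACD·ABB·CDB·ACD
    A ↦ BBC
    B ↦ ACD
    C ↦ ABB
    D ↦ CDB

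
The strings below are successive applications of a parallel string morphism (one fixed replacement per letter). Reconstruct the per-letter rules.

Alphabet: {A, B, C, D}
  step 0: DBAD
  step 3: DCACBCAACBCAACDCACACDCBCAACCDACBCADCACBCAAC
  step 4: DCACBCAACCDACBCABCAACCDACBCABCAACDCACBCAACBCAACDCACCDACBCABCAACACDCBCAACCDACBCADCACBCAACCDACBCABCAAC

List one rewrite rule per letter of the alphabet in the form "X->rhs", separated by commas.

  step 3 ⇒ step 4: DCACBCAACBCAACDCACACDCBCAACCDACBCADCACBCAAC ⇒ DC·AC·BCA·AC·CD·AC·BCA·BCA·AC·CD·AC·BCA·BCA·AC·DC·AC·BCA·AC·BCA·AC·DC·AC·CD·AC·BCA·BCA·AC·AC·DC·BCA·AC·CD·AC·BCA·DC·AC·BCA·AC·CD·AC·BCA·BCA·AC
    A ↦ BCA
    B ↦ CD
    C ↦ AC
    D ↦ DC

A->BCA, B->CD, C->AC, D->DC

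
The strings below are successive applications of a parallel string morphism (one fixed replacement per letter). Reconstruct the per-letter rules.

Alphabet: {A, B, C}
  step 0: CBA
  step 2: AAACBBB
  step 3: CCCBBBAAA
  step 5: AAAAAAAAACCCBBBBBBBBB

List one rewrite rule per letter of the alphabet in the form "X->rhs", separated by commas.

A->C, B->A, C->BBB

  step 2 ⇒ step 3: AAACBBB ⇒ C·C·C·BBB·A·A·A
    A ↦ C
    B ↦ A
    C ↦ BBB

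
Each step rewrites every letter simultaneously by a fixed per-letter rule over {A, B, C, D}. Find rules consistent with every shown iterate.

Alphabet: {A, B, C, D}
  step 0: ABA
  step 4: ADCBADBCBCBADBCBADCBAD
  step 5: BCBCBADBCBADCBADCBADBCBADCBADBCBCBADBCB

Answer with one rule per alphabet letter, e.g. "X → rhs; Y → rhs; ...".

  step 4 ⇒ step 5: ADCBADBCBCBADBCBADCBAD ⇒ B·CB·CB·AD·B·CB·AD·CB·AD·CB·AD·B·CB·AD·CB·AD·B·CB·CB·AD·B·CB
    A ↦ B
    B ↦ AD
    C ↦ CB
    D ↦ CB

A->B, B->AD, C->CB, D->CB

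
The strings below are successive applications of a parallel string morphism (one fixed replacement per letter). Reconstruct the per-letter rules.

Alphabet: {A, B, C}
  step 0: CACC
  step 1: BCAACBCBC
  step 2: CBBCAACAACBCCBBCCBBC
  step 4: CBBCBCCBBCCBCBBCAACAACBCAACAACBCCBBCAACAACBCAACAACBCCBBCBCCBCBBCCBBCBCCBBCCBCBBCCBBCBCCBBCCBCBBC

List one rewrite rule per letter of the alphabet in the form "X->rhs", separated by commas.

A->AAC, B->CB, C->BC

  step 1 ⇒ step 2: BCAACBCBC ⇒ CB·BC·AAC·AAC·BC·CB·BC·CB·BC
    A ↦ AAC
    B ↦ CB
    C ↦ BC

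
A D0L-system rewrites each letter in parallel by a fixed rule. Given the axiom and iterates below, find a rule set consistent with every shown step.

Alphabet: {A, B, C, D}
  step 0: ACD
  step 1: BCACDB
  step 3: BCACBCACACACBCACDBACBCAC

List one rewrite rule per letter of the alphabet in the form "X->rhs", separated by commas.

  step 0 ⇒ step 1: ACD ⇒ BC·AC·DB
    A ↦ BC
    C ↦ AC
    D ↦ DB
    B ↦ AC  (constrained at step 1)

A->BC, B->AC, C->AC, D->DB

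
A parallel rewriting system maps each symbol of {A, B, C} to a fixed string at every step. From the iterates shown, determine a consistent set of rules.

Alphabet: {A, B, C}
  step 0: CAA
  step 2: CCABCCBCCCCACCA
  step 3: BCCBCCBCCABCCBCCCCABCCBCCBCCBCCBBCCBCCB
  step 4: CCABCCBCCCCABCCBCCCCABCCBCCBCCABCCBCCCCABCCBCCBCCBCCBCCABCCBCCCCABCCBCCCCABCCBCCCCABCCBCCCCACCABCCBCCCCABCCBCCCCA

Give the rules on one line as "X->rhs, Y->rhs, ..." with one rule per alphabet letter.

  step 3 ⇒ step 4: BCCBCCBCCABCCBCCCCABCCBCCBCCBCCBBCCBCCB ⇒ CCA·BCC·BCC·CCA·BCC·BCC·CCA·BCC·BCC·B·CCA·BCC·BCC·CCA·BCC·BCC·BCC·BCC·B·CCA·BCC·BCC·CCA·BCC·BCC·CCA·BCC·BCC·CCA·BCC·BCC·CCA·CCA·BCC·BCC·CCA·BCC·BCC·CCA
    A ↦ B
    B ↦ CCA
    C ↦ BCC

A->B, B->CCA, C->BCC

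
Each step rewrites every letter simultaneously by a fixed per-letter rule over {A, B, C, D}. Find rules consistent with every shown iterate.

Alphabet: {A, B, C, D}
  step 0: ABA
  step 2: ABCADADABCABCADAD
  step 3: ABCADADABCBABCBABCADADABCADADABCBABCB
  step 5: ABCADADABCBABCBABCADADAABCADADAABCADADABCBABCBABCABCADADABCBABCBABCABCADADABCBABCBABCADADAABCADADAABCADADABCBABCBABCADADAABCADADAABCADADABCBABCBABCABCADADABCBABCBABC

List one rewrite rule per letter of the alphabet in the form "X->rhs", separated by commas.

  step 2 ⇒ step 3: ABCADADABCABCADAD ⇒ ABC·A·DAD·ABC·B·ABC·B·ABC·A·DAD·ABC·A·DAD·ABC·B·ABC·B
    A ↦ ABC
    B ↦ A
    C ↦ DAD
    D ↦ B

A->ABC, B->A, C->DAD, D->B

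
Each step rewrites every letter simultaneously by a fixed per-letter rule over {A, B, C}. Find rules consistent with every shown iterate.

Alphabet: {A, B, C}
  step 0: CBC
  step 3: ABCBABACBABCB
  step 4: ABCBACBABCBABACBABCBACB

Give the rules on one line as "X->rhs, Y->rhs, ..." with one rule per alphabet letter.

  step 3 ⇒ step 4: ABCBABACBABCB ⇒ AB·CB·A·CB·AB·CB·AB·A·CB·AB·CB·A·CB
    A ↦ AB
    B ↦ CB
    C ↦ A

A->AB, B->CB, C->A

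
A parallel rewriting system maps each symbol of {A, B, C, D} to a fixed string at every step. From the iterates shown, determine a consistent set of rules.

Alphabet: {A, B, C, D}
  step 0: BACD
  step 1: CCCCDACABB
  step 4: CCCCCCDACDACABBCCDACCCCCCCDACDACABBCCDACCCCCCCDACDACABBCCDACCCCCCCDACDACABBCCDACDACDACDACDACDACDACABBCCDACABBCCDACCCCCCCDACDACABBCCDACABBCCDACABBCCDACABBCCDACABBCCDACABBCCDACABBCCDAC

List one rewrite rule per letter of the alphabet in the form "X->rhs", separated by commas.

A->CC, B->CC, C->DAC, D->ABB

  step 0 ⇒ step 1: BACD ⇒ CC·CC·DAC·ABB
    A ↦ CC
    B ↦ CC
    C ↦ DAC
    D ↦ ABB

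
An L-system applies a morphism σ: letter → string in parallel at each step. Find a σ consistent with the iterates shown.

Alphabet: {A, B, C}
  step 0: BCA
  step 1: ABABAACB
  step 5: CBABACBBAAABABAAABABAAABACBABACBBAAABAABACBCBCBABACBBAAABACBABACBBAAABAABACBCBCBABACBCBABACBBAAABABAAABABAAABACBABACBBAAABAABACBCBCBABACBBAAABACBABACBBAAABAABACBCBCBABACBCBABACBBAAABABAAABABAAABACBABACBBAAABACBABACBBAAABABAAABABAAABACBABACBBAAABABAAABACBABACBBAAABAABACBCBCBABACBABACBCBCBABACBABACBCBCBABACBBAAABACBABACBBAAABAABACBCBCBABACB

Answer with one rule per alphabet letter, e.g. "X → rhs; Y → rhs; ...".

A->CB, B->ABA, C->BAA

  step 0 ⇒ step 1: BCA ⇒ ABA·BAA·CB
    A ↦ CB
    B ↦ ABA
    C ↦ BAA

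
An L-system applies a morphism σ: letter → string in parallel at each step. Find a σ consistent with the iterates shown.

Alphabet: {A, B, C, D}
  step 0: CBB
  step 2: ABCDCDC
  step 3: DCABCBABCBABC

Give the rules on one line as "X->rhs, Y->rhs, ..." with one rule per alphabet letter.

  step 2 ⇒ step 3: ABCDCDC ⇒ DC·A·BC·BA·BC·BA·BC
    A ↦ DC
    B ↦ A
    C ↦ BC
    D ↦ BA

A->DC, B->A, C->BC, D->BA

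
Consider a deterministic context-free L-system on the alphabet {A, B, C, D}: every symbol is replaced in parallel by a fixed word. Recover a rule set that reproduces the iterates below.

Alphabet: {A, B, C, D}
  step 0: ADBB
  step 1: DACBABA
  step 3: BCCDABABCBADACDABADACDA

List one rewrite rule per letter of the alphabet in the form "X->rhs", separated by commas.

  step 0 ⇒ step 1: ADBB ⇒ DA·C·BA·BA
    A ↦ DA
    B ↦ BA
    D ↦ C
    C ↦ BC  (constrained at step 1)

A->DA, B->BA, C->BC, D->C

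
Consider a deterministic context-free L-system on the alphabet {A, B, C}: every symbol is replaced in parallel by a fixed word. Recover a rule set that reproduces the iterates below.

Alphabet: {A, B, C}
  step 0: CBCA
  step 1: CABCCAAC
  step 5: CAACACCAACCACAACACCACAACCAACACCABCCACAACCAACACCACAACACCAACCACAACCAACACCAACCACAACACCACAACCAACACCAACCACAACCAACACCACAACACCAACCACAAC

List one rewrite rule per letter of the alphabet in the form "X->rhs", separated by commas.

A->AC, B->BC, C->CA

  step 0 ⇒ step 1: CBCA ⇒ CA·BC·CA·AC
    A ↦ AC
    B ↦ BC
    C ↦ CA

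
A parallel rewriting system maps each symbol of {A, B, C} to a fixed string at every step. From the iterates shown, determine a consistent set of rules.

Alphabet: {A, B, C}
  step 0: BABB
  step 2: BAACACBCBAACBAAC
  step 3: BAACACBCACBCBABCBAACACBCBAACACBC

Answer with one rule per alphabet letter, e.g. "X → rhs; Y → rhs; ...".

A->AC, B->BA, C->BC

  step 2 ⇒ step 3: BAACACBCBAACBAAC ⇒ BA·AC·AC·BC·AC·BC·BA·BC·BA·AC·AC·BC·BA·AC·AC·BC
    A ↦ AC
    B ↦ BA
    C ↦ BC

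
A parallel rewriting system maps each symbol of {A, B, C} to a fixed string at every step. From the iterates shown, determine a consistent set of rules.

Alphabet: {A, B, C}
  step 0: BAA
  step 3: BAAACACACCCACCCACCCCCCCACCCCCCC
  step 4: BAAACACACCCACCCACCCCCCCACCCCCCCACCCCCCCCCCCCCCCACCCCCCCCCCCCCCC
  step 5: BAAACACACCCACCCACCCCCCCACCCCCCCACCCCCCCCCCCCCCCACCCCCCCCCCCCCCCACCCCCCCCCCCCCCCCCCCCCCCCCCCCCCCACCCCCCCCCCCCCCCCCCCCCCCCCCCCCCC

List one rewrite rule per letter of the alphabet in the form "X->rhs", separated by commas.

A->AC, B->BAA, C->CC

  step 4 ⇒ step 5: BAAACACACCCACCCACCCCCCCACCCCCCCACCCCCCCCCCCCCCCACCCCCCCCCCCCCCC ⇒ BAA·AC·AC·AC·CC·AC·CC·AC·CC·CC·CC·AC·CC·CC·CC·AC·CC·CC·CC·CC·CC·CC·CC·AC·CC·CC·CC·CC·CC·CC·CC·AC·CC·CC·CC·CC·CC·CC·CC·CC·CC·CC·CC·CC·CC·CC·CC·AC·CC·CC·CC·CC·CC·CC·CC·CC·CC·CC·CC·CC·CC·CC·CC
    A ↦ AC
    B ↦ BAA
    C ↦ CC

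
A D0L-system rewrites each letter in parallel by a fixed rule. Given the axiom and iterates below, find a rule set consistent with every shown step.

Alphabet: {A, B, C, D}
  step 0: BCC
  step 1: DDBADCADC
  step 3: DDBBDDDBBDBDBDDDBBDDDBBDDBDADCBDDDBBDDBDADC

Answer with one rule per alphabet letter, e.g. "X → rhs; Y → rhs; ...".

A->D, B->DDB, C->ADC, D->BD

  step 0 ⇒ step 1: BCC ⇒ DDB·ADC·ADC
    B ↦ DDB
    C ↦ ADC
    A ↦ D  (constrained at step 1)
    D ↦ BD  (constrained at step 1)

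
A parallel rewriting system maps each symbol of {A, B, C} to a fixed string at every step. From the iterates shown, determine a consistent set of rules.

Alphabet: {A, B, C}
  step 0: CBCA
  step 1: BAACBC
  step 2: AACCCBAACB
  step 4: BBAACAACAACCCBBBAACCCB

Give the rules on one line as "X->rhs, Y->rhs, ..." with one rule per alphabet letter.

A->C, B->AAC, C->B

  step 1 ⇒ step 2: BAACBC ⇒ AAC·C·C·B·AAC·B
    A ↦ C
    B ↦ AAC
    C ↦ B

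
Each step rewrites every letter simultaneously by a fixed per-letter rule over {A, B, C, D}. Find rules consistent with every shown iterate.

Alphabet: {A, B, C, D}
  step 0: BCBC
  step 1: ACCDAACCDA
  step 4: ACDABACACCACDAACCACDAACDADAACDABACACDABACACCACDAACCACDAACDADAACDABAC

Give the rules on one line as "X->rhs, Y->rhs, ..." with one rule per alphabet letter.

  step 0 ⇒ step 1: BCBC ⇒ ACC·DA·ACC·DA
    B ↦ ACC
    C ↦ DA
    A ↦ AC  (constrained at step 1)
    D ↦ B  (constrained at step 1)

A->AC, B->ACC, C->DA, D->B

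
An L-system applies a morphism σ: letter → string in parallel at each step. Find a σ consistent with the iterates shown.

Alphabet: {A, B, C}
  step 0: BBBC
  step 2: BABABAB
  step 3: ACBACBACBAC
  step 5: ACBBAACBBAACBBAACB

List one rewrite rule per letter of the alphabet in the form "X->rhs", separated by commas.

  step 2 ⇒ step 3: BABABAB ⇒ AC·B·AC·B·AC·B·AC
    A ↦ B
    B ↦ AC
    C ↦ A  (constrained at step 0)

A->B, B->AC, C->A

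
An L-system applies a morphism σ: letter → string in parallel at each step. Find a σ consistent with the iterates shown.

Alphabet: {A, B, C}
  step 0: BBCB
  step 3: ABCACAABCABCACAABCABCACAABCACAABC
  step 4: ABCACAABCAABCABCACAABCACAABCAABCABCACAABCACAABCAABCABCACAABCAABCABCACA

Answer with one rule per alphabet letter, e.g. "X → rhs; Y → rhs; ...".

  step 3 ⇒ step 4: ABCACAABCABCACAABCABCACAABCACAABC ⇒ ABC·AC·A·ABC·A·ABC·ABC·AC·A·ABC·AC·A·ABC·A·ABC·ABC·AC·A·ABC·AC·A·ABC·A·ABC·ABC·AC·A·ABC·A·ABC·ABC·AC·A
    A ↦ ABC
    B ↦ AC
    C ↦ A

A->ABC, B->AC, C->A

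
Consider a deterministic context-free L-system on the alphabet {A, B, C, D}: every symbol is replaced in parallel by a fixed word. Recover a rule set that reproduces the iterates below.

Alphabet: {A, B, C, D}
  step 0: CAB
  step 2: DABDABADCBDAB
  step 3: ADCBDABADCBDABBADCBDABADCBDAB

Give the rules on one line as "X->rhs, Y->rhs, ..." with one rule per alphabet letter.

A->B, B->DAB, C->B, D->ADC

  step 2 ⇒ step 3: DABDABADCBDAB ⇒ ADC·B·DAB·ADC·B·DAB·B·ADC·B·DAB·ADC·B·DAB
    A ↦ B
    B ↦ DAB
    C ↦ B
    D ↦ ADC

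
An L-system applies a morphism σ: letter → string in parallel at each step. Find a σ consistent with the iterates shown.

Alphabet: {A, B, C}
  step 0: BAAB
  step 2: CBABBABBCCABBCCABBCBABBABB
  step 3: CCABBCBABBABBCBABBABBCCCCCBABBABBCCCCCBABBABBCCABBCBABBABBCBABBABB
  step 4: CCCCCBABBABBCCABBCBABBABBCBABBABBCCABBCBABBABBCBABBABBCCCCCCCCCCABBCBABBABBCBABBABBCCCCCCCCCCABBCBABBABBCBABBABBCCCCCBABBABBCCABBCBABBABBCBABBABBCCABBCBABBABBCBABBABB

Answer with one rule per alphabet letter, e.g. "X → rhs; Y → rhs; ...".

A->CB, B->ABB, C->CC

  step 3 ⇒ step 4: CCABBCBABBABBCBABBABBCCCCCBABBABBCCCCCBABBABBCCABBCBABBABBCBABBABB ⇒ CC·CC·CB·ABB·ABB·CC·ABB·CB·ABB·ABB·CB·ABB·ABB·CC·ABB·CB·ABB·ABB·CB·ABB·ABB·CC·CC·CC·CC·CC·ABB·CB·ABB·ABB·CB·ABB·ABB·CC·CC·CC·CC·CC·ABB·CB·ABB·ABB·CB·ABB·ABB·CC·CC·CB·ABB·ABB·CC·ABB·CB·ABB·ABB·CB·ABB·ABB·CC·ABB·CB·ABB·ABB·CB·ABB·ABB
    A ↦ CB
    B ↦ ABB
    C ↦ CC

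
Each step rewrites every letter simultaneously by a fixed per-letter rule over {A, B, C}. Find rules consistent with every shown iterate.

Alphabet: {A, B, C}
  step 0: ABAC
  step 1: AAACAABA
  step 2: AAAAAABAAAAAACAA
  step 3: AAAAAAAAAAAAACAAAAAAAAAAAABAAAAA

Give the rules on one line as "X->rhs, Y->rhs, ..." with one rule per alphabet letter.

  step 2 ⇒ step 3: AAAAAABAAAAAACAA ⇒ AA·AA·AA·AA·AA·AA·AC·AA·AA·AA·AA·AA·AA·BA·AA·AA
    A ↦ AA
    B ↦ AC
    C ↦ BA

A->AA, B->AC, C->BA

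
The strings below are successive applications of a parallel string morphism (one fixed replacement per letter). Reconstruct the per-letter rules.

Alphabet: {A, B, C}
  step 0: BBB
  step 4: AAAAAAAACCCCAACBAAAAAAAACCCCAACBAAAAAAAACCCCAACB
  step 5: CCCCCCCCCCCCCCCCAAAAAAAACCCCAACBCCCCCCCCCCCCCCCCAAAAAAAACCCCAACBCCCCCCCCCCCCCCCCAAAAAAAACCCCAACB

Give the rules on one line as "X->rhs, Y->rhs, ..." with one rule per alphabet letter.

A->CC, B->CB, C->AA

  step 4 ⇒ step 5: AAAAAAAACCCCAACBAAAAAAAACCCCAACBAAAAAAAACCCCAACB ⇒ CC·CC·CC·CC·CC·CC·CC·CC·AA·AA·AA·AA·CC·CC·AA·CB·CC·CC·CC·CC·CC·CC·CC·CC·AA·AA·AA·AA·CC·CC·AA·CB·CC·CC·CC·CC·CC·CC·CC·CC·AA·AA·AA·AA·CC·CC·AA·CB
    A ↦ CC
    B ↦ CB
    C ↦ AA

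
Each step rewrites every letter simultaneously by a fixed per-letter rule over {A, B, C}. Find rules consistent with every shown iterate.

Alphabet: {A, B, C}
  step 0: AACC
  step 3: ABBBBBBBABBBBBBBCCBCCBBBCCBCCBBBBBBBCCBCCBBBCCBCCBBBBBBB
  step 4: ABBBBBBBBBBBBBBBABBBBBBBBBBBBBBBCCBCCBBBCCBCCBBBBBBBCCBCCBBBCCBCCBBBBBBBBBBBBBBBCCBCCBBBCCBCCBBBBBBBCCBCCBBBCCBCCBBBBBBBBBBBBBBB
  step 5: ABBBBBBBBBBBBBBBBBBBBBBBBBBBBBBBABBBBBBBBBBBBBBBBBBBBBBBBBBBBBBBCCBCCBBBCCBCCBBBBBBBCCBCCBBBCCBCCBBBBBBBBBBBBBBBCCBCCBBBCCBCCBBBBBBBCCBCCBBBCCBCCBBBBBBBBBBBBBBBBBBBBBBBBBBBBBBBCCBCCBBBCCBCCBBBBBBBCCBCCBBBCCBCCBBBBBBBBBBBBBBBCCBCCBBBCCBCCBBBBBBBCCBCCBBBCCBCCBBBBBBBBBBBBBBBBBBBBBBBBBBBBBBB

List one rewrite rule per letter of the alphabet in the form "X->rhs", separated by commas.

  step 4 ⇒ step 5: ABBBBBBBBBBBBBBBABBBBBBBBBBBBBBBCCBCCBBBCCBCCBBBBBBBCCBCCBBBCCBCCBBBBBBBBBBBBBBBCCBCCBBBCCBCCBBBBBBBCCBCCBBBCCBCCBBBBBBBBBBBBBBB ⇒ AB·BB·BB·BB·BB·BB·BB·BB·BB·BB·BB·BB·BB·BB·BB·BB·AB·BB·BB·BB·BB·BB·BB·BB·BB·BB·BB·BB·BB·BB·BB·BB·CCB·CCB·BB·CCB·CCB·BB·BB·BB·CCB·CCB·BB·CCB·CCB·BB·BB·BB·BB·BB·BB·BB·CCB·CCB·BB·CCB·CCB·BB·BB·BB·CCB·CCB·BB·CCB·CCB·BB·BB·BB·BB·BB·BB·BB·BB·BB·BB·BB·BB·BB·BB·BB·CCB·CCB·BB·CCB·CCB·BB·BB·BB·CCB·CCB·BB·CCB·CCB·BB·BB·BB·BB·BB·BB·BB·CCB·CCB·BB·CCB·CCB·BB·BB·BB·CCB·CCB·BB·CCB·CCB·BB·BB·BB·BB·BB·BB·BB·BB·BB·BB·BB·BB·BB·BB·BB
    A ↦ AB
    B ↦ BB
    C ↦ CCB

A->AB, B->BB, C->CCB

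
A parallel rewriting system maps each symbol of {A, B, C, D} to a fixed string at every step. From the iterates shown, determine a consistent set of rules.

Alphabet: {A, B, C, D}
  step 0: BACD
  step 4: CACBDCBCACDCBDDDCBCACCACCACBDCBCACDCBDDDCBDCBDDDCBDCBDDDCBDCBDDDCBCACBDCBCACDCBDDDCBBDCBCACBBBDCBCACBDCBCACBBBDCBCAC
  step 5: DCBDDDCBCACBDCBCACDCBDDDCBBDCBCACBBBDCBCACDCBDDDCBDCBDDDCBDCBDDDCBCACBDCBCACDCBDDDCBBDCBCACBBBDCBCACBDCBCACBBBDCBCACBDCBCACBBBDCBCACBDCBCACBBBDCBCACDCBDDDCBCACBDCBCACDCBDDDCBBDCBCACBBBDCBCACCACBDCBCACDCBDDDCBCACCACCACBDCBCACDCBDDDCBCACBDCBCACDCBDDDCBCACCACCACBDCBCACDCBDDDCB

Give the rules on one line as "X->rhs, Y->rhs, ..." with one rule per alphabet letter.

  step 4 ⇒ step 5: CACBDCBCACDCBDDDCBCACCACCACBDCBCACDCBDDDCBDCBDDDCBDCBDDDCBDCBDDDCBCACBDCBCACDCBDDDCBBDCBCACBBBDCBCACBDCBCACBBBDCBCAC ⇒ DCB·DD·DCB·CAC·B·DCB·CAC·DCB·DD·DCB·B·DCB·CAC·B·B·B·DCB·CAC·DCB·DD·DCB·DCB·DD·DCB·DCB·DD·DCB·CAC·B·DCB·CAC·DCB·DD·DCB·B·DCB·CAC·B·B·B·DCB·CAC·B·DCB·CAC·B·B·B·DCB·CAC·B·DCB·CAC·B·B·B·DCB·CAC·B·DCB·CAC·B·B·B·DCB·CAC·DCB·DD·DCB·CAC·B·DCB·CAC·DCB·DD·DCB·B·DCB·CAC·B·B·B·DCB·CAC·CAC·B·DCB·CAC·DCB·DD·DCB·CAC·CAC·CAC·B·DCB·CAC·DCB·DD·DCB·CAC·B·DCB·CAC·DCB·DD·DCB·CAC·CAC·CAC·B·DCB·CAC·DCB·DD·DCB
    A ↦ DD
    B ↦ CAC
    C ↦ DCB
    D ↦ B

A->DD, B->CAC, C->DCB, D->B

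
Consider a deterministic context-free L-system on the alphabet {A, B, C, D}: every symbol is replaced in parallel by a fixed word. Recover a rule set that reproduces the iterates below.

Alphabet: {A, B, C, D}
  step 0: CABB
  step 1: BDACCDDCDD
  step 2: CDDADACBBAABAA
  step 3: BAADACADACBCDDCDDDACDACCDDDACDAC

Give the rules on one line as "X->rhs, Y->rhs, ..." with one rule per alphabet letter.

A->DAC, B->CDD, C->B, D->A

  step 2 ⇒ step 3: CDDADACBBAABAA ⇒ B·A·A·DAC·A·DAC·B·CDD·CDD·DAC·DAC·CDD·DAC·DAC
    A ↦ DAC
    B ↦ CDD
    C ↦ B
    D ↦ A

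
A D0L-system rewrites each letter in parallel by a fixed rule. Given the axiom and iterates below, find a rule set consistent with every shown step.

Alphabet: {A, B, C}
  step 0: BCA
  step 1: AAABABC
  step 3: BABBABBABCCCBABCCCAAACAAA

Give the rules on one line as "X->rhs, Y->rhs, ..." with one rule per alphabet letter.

A->C, B->AAA, C->BAB

  step 0 ⇒ step 1: BCA ⇒ AAA·BAB·C
    A ↦ C
    B ↦ AAA
    C ↦ BAB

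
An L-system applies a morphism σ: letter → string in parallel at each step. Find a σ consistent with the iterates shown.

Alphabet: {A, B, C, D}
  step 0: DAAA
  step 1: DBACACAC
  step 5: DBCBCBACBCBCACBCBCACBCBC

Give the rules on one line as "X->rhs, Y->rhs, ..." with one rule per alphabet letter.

A->AC, B->C, C->B, D->DB

  step 0 ⇒ step 1: DAAA ⇒ DB·AC·AC·AC
    A ↦ AC
    D ↦ DB
    B ↦ C  (constrained at step 1)
    C ↦ B  (constrained at step 1)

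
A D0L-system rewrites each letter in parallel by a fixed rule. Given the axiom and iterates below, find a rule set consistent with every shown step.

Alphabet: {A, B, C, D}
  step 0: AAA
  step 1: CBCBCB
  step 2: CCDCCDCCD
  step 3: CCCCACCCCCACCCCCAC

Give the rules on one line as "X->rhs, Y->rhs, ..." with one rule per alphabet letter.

  step 2 ⇒ step 3: CCDCCDCCD ⇒ CC·CC·AC·CC·CC·AC·CC·CC·AC
    C ↦ CC
    D ↦ AC
  step 0 ⇒ step 1: AAA ⇒ CB·CB·CB
    A ↦ CB
  step 1 ⇒ step 2: CBCBCB ⇒ CC·D·CC·D·CC·D
    B ↦ D

A->CB, B->D, C->CC, D->AC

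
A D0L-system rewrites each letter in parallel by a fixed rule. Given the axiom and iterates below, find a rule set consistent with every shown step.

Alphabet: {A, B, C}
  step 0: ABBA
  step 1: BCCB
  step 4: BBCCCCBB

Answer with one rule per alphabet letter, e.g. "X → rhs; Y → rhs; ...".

A->B, B->C, C->AA

  step 0 ⇒ step 1: ABBA ⇒ B·C·C·B
    A ↦ B
    B ↦ C
    C ↦ AA  (constrained at step 1)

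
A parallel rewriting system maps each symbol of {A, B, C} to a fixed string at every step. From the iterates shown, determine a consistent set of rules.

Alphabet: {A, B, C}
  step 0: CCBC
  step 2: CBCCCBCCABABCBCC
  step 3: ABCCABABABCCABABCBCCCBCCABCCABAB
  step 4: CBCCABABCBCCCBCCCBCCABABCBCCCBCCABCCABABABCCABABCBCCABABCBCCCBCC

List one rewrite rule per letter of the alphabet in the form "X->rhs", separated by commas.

  step 3 ⇒ step 4: ABCCABABABCCABABCBCCCBCCABCCABAB ⇒ CB·CC·AB·AB·CB·CC·CB·CC·CB·CC·AB·AB·CB·CC·CB·CC·AB·CC·AB·AB·AB·CC·AB·AB·CB·CC·AB·AB·CB·CC·CB·CC
    A ↦ CB
    B ↦ CC
    C ↦ AB

A->CB, B->CC, C->AB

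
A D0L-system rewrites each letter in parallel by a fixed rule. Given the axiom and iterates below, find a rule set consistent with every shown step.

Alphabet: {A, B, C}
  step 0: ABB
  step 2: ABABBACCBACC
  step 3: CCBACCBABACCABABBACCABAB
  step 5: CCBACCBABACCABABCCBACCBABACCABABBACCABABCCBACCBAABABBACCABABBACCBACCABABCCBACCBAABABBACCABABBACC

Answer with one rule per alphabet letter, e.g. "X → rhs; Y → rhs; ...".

A->CC, B->BA, C->AB

  step 2 ⇒ step 3: ABABBACCBACC ⇒ CC·BA·CC·BA·BA·CC·AB·AB·BA·CC·AB·AB
    A ↦ CC
    B ↦ BA
    C ↦ AB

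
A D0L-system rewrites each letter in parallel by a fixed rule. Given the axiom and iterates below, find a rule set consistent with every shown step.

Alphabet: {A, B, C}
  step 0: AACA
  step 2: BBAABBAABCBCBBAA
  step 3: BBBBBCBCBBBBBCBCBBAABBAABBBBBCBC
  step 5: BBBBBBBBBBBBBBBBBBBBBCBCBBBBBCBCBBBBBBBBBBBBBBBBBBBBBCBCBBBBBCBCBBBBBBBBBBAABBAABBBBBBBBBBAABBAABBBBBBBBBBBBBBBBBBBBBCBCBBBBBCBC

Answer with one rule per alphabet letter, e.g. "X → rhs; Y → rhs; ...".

A->BC, B->BB, C->AA

  step 2 ⇒ step 3: BBAABBAABCBCBBAA ⇒ BB·BB·BC·BC·BB·BB·BC·BC·BB·AA·BB·AA·BB·BB·BC·BC
    A ↦ BC
    B ↦ BB
    C ↦ AA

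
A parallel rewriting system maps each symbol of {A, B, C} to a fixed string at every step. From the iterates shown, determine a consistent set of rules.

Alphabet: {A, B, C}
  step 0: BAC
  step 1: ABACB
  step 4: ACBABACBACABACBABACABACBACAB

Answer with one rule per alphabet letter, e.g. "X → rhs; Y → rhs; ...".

A->AC, B->AB, C->B

  step 0 ⇒ step 1: BAC ⇒ AB·AC·B
    A ↦ AC
    B ↦ AB
    C ↦ B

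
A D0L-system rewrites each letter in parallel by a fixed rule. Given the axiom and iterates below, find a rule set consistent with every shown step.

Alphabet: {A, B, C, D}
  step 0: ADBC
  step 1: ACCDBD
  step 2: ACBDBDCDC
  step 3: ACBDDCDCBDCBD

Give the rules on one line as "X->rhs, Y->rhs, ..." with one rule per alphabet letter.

A->AC, B->D, C->BD, D->C

  step 2 ⇒ step 3: ACBDBDCDC ⇒ AC·BD·D·C·D·C·BD·C·BD
    A ↦ AC
    B ↦ D
    C ↦ BD
    D ↦ C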